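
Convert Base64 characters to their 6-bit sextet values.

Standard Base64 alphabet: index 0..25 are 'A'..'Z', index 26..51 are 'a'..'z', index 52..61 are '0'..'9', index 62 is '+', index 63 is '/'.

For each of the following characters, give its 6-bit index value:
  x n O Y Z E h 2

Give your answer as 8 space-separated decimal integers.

'x': a..z range, 26 + ord('x') − ord('a') = 49
'n': a..z range, 26 + ord('n') − ord('a') = 39
'O': A..Z range, ord('O') − ord('A') = 14
'Y': A..Z range, ord('Y') − ord('A') = 24
'Z': A..Z range, ord('Z') − ord('A') = 25
'E': A..Z range, ord('E') − ord('A') = 4
'h': a..z range, 26 + ord('h') − ord('a') = 33
'2': 0..9 range, 52 + ord('2') − ord('0') = 54

Answer: 49 39 14 24 25 4 33 54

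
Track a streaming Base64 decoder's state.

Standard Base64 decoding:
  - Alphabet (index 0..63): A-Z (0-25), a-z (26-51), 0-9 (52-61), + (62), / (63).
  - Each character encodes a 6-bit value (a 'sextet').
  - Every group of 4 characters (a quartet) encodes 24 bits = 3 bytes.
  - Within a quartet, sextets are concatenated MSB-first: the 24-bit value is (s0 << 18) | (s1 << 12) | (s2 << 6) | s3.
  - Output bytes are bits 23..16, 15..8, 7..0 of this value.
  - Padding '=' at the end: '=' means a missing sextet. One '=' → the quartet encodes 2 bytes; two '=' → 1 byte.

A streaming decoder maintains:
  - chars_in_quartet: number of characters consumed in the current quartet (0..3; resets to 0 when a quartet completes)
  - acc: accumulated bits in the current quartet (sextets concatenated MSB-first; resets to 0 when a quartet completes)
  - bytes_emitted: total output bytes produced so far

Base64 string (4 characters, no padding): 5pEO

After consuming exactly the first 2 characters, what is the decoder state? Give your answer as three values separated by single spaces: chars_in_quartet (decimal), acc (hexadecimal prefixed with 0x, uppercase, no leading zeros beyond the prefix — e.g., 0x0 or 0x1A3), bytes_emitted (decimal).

After char 0 ('5'=57): chars_in_quartet=1 acc=0x39 bytes_emitted=0
After char 1 ('p'=41): chars_in_quartet=2 acc=0xE69 bytes_emitted=0

Answer: 2 0xE69 0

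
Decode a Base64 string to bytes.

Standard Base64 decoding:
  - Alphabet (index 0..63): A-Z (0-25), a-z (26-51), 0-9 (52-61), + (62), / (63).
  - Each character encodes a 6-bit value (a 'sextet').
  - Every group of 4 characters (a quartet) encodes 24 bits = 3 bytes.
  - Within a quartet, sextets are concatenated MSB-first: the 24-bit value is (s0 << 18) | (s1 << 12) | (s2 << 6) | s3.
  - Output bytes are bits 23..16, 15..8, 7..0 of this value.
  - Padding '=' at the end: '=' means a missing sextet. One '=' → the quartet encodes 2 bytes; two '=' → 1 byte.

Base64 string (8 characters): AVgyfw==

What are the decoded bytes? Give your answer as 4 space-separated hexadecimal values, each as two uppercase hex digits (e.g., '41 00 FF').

After char 0 ('A'=0): chars_in_quartet=1 acc=0x0 bytes_emitted=0
After char 1 ('V'=21): chars_in_quartet=2 acc=0x15 bytes_emitted=0
After char 2 ('g'=32): chars_in_quartet=3 acc=0x560 bytes_emitted=0
After char 3 ('y'=50): chars_in_quartet=4 acc=0x15832 -> emit 01 58 32, reset; bytes_emitted=3
After char 4 ('f'=31): chars_in_quartet=1 acc=0x1F bytes_emitted=3
After char 5 ('w'=48): chars_in_quartet=2 acc=0x7F0 bytes_emitted=3
Padding '==': partial quartet acc=0x7F0 -> emit 7F; bytes_emitted=4

Answer: 01 58 32 7F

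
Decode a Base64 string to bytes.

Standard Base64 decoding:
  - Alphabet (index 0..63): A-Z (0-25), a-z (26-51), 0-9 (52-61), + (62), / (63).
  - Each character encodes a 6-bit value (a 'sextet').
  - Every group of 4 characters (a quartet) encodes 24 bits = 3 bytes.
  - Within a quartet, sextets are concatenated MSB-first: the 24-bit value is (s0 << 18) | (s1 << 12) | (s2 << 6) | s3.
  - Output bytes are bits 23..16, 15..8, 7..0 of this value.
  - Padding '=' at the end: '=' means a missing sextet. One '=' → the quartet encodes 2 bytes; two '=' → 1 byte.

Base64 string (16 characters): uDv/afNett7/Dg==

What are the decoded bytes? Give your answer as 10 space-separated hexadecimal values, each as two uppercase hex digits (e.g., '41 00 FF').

After char 0 ('u'=46): chars_in_quartet=1 acc=0x2E bytes_emitted=0
After char 1 ('D'=3): chars_in_quartet=2 acc=0xB83 bytes_emitted=0
After char 2 ('v'=47): chars_in_quartet=3 acc=0x2E0EF bytes_emitted=0
After char 3 ('/'=63): chars_in_quartet=4 acc=0xB83BFF -> emit B8 3B FF, reset; bytes_emitted=3
After char 4 ('a'=26): chars_in_quartet=1 acc=0x1A bytes_emitted=3
After char 5 ('f'=31): chars_in_quartet=2 acc=0x69F bytes_emitted=3
After char 6 ('N'=13): chars_in_quartet=3 acc=0x1A7CD bytes_emitted=3
After char 7 ('e'=30): chars_in_quartet=4 acc=0x69F35E -> emit 69 F3 5E, reset; bytes_emitted=6
After char 8 ('t'=45): chars_in_quartet=1 acc=0x2D bytes_emitted=6
After char 9 ('t'=45): chars_in_quartet=2 acc=0xB6D bytes_emitted=6
After char 10 ('7'=59): chars_in_quartet=3 acc=0x2DB7B bytes_emitted=6
After char 11 ('/'=63): chars_in_quartet=4 acc=0xB6DEFF -> emit B6 DE FF, reset; bytes_emitted=9
After char 12 ('D'=3): chars_in_quartet=1 acc=0x3 bytes_emitted=9
After char 13 ('g'=32): chars_in_quartet=2 acc=0xE0 bytes_emitted=9
Padding '==': partial quartet acc=0xE0 -> emit 0E; bytes_emitted=10

Answer: B8 3B FF 69 F3 5E B6 DE FF 0E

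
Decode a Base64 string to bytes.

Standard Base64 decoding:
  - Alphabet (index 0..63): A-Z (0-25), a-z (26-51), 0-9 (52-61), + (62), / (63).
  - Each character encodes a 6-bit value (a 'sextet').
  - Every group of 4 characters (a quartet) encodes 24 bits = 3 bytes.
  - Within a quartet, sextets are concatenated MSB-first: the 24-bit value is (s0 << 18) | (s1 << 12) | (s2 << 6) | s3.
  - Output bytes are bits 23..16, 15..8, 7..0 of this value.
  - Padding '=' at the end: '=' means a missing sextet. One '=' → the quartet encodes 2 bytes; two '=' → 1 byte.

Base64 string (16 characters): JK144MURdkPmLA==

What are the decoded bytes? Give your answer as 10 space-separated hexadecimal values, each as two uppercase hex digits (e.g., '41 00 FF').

Answer: 24 AD 78 E0 C5 11 76 43 E6 2C

Derivation:
After char 0 ('J'=9): chars_in_quartet=1 acc=0x9 bytes_emitted=0
After char 1 ('K'=10): chars_in_quartet=2 acc=0x24A bytes_emitted=0
After char 2 ('1'=53): chars_in_quartet=3 acc=0x92B5 bytes_emitted=0
After char 3 ('4'=56): chars_in_quartet=4 acc=0x24AD78 -> emit 24 AD 78, reset; bytes_emitted=3
After char 4 ('4'=56): chars_in_quartet=1 acc=0x38 bytes_emitted=3
After char 5 ('M'=12): chars_in_quartet=2 acc=0xE0C bytes_emitted=3
After char 6 ('U'=20): chars_in_quartet=3 acc=0x38314 bytes_emitted=3
After char 7 ('R'=17): chars_in_quartet=4 acc=0xE0C511 -> emit E0 C5 11, reset; bytes_emitted=6
After char 8 ('d'=29): chars_in_quartet=1 acc=0x1D bytes_emitted=6
After char 9 ('k'=36): chars_in_quartet=2 acc=0x764 bytes_emitted=6
After char 10 ('P'=15): chars_in_quartet=3 acc=0x1D90F bytes_emitted=6
After char 11 ('m'=38): chars_in_quartet=4 acc=0x7643E6 -> emit 76 43 E6, reset; bytes_emitted=9
After char 12 ('L'=11): chars_in_quartet=1 acc=0xB bytes_emitted=9
After char 13 ('A'=0): chars_in_quartet=2 acc=0x2C0 bytes_emitted=9
Padding '==': partial quartet acc=0x2C0 -> emit 2C; bytes_emitted=10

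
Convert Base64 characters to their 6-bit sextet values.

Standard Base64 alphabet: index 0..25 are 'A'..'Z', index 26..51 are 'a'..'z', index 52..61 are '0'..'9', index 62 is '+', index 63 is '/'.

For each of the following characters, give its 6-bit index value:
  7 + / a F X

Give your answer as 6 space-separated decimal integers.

'7': 0..9 range, 52 + ord('7') − ord('0') = 59
'+': index 62
'/': index 63
'a': a..z range, 26 + ord('a') − ord('a') = 26
'F': A..Z range, ord('F') − ord('A') = 5
'X': A..Z range, ord('X') − ord('A') = 23

Answer: 59 62 63 26 5 23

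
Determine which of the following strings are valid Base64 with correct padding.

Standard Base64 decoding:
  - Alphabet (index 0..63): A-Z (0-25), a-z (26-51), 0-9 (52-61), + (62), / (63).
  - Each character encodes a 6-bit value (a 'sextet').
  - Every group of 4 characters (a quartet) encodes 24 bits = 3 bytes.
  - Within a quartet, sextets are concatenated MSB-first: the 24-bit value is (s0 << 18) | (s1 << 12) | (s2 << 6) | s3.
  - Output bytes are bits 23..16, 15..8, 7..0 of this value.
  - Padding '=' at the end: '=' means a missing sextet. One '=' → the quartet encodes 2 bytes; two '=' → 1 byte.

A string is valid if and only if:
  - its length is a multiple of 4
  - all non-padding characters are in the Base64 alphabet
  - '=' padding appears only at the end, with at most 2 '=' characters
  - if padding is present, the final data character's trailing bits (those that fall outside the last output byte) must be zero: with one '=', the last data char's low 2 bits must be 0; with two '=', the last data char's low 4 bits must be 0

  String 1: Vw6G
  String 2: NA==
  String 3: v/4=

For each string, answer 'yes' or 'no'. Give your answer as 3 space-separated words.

Answer: yes yes yes

Derivation:
String 1: 'Vw6G' → valid
String 2: 'NA==' → valid
String 3: 'v/4=' → valid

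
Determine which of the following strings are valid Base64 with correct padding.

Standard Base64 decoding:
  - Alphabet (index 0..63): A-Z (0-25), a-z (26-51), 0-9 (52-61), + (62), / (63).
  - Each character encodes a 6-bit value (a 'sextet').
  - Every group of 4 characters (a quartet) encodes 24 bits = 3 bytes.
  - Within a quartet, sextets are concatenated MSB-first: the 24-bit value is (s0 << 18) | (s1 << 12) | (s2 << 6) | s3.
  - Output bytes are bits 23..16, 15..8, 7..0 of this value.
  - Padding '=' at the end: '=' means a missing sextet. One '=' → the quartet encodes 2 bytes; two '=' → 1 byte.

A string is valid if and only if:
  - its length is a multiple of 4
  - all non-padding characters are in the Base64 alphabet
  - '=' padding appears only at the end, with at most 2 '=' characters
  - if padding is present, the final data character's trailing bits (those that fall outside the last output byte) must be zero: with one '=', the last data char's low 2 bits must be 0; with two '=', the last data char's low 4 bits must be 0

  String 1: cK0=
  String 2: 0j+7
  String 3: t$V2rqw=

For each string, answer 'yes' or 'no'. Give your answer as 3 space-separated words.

Answer: yes yes no

Derivation:
String 1: 'cK0=' → valid
String 2: '0j+7' → valid
String 3: 't$V2rqw=' → invalid (bad char(s): ['$'])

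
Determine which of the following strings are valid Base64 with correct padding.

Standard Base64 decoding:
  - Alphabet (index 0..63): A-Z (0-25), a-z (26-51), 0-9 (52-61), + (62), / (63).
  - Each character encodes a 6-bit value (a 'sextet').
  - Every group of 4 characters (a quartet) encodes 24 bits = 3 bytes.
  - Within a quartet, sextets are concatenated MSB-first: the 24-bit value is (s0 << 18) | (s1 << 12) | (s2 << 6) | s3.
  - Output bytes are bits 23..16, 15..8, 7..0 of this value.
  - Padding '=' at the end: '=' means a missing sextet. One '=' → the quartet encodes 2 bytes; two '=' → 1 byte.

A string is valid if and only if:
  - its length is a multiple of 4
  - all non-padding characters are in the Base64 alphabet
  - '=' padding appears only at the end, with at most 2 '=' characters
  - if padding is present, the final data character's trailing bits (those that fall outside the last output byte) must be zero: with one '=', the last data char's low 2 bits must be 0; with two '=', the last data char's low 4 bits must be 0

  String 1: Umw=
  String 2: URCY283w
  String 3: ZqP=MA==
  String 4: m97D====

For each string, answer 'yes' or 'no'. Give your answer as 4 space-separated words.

String 1: 'Umw=' → valid
String 2: 'URCY283w' → valid
String 3: 'ZqP=MA==' → invalid (bad char(s): ['=']; '=' in middle)
String 4: 'm97D====' → invalid (4 pad chars (max 2))

Answer: yes yes no no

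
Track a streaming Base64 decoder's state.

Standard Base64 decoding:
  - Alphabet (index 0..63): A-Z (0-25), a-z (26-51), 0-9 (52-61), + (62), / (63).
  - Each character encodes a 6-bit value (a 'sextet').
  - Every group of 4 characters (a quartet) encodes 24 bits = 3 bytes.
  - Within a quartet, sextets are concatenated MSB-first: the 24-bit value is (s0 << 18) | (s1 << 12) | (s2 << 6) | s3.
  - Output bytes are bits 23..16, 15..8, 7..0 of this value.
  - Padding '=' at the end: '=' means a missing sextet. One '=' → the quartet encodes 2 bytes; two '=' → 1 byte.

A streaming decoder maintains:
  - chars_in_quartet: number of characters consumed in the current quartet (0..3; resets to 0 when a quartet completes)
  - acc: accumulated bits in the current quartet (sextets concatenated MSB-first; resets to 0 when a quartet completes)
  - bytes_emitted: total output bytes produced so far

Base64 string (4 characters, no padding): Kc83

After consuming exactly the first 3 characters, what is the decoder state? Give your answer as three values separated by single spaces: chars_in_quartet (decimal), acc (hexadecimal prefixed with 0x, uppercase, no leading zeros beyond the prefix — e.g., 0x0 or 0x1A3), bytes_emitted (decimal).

Answer: 3 0xA73C 0

Derivation:
After char 0 ('K'=10): chars_in_quartet=1 acc=0xA bytes_emitted=0
After char 1 ('c'=28): chars_in_quartet=2 acc=0x29C bytes_emitted=0
After char 2 ('8'=60): chars_in_quartet=3 acc=0xA73C bytes_emitted=0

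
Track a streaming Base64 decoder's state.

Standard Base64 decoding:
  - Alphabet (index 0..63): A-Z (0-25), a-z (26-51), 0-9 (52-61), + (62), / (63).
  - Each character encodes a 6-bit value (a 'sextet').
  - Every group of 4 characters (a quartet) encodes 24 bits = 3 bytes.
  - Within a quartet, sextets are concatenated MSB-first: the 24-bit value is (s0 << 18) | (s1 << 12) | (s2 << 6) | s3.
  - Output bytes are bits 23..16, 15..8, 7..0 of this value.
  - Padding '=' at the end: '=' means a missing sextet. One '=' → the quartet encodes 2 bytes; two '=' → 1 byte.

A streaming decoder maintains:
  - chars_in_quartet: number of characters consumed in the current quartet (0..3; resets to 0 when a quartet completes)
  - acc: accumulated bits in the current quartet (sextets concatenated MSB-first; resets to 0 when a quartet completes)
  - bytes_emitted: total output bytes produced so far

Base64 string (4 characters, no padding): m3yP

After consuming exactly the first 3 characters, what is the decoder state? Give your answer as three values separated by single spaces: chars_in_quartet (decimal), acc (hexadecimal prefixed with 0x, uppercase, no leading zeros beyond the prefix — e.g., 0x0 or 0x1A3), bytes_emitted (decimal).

Answer: 3 0x26DF2 0

Derivation:
After char 0 ('m'=38): chars_in_quartet=1 acc=0x26 bytes_emitted=0
After char 1 ('3'=55): chars_in_quartet=2 acc=0x9B7 bytes_emitted=0
After char 2 ('y'=50): chars_in_quartet=3 acc=0x26DF2 bytes_emitted=0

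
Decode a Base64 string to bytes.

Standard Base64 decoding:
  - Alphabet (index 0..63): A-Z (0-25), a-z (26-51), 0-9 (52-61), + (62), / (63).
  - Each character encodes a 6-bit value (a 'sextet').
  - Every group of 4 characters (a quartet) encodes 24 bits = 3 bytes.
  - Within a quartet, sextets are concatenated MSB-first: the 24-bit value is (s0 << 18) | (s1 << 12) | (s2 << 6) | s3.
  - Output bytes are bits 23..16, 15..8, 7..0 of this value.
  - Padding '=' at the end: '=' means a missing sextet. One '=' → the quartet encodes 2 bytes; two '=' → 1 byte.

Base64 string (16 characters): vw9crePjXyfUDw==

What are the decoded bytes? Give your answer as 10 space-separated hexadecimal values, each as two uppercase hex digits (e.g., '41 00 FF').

After char 0 ('v'=47): chars_in_quartet=1 acc=0x2F bytes_emitted=0
After char 1 ('w'=48): chars_in_quartet=2 acc=0xBF0 bytes_emitted=0
After char 2 ('9'=61): chars_in_quartet=3 acc=0x2FC3D bytes_emitted=0
After char 3 ('c'=28): chars_in_quartet=4 acc=0xBF0F5C -> emit BF 0F 5C, reset; bytes_emitted=3
After char 4 ('r'=43): chars_in_quartet=1 acc=0x2B bytes_emitted=3
After char 5 ('e'=30): chars_in_quartet=2 acc=0xADE bytes_emitted=3
After char 6 ('P'=15): chars_in_quartet=3 acc=0x2B78F bytes_emitted=3
After char 7 ('j'=35): chars_in_quartet=4 acc=0xADE3E3 -> emit AD E3 E3, reset; bytes_emitted=6
After char 8 ('X'=23): chars_in_quartet=1 acc=0x17 bytes_emitted=6
After char 9 ('y'=50): chars_in_quartet=2 acc=0x5F2 bytes_emitted=6
After char 10 ('f'=31): chars_in_quartet=3 acc=0x17C9F bytes_emitted=6
After char 11 ('U'=20): chars_in_quartet=4 acc=0x5F27D4 -> emit 5F 27 D4, reset; bytes_emitted=9
After char 12 ('D'=3): chars_in_quartet=1 acc=0x3 bytes_emitted=9
After char 13 ('w'=48): chars_in_quartet=2 acc=0xF0 bytes_emitted=9
Padding '==': partial quartet acc=0xF0 -> emit 0F; bytes_emitted=10

Answer: BF 0F 5C AD E3 E3 5F 27 D4 0F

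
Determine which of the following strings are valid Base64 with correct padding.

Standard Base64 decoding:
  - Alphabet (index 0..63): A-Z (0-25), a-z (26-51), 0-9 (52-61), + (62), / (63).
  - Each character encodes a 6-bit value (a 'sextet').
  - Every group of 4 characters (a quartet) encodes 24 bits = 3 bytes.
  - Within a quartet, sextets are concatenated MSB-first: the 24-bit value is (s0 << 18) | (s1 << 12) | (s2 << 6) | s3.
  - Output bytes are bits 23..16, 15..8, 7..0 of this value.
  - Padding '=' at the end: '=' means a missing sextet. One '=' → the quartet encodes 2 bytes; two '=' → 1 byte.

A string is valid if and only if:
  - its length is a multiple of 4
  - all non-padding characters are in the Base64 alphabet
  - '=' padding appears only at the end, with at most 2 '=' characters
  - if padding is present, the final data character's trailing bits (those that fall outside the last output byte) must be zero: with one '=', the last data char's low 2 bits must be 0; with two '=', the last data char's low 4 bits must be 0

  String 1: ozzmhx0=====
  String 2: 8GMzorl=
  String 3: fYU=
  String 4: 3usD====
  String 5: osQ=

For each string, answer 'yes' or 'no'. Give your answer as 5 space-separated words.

String 1: 'ozzmhx0=====' → invalid (5 pad chars (max 2))
String 2: '8GMzorl=' → invalid (bad trailing bits)
String 3: 'fYU=' → valid
String 4: '3usD====' → invalid (4 pad chars (max 2))
String 5: 'osQ=' → valid

Answer: no no yes no yes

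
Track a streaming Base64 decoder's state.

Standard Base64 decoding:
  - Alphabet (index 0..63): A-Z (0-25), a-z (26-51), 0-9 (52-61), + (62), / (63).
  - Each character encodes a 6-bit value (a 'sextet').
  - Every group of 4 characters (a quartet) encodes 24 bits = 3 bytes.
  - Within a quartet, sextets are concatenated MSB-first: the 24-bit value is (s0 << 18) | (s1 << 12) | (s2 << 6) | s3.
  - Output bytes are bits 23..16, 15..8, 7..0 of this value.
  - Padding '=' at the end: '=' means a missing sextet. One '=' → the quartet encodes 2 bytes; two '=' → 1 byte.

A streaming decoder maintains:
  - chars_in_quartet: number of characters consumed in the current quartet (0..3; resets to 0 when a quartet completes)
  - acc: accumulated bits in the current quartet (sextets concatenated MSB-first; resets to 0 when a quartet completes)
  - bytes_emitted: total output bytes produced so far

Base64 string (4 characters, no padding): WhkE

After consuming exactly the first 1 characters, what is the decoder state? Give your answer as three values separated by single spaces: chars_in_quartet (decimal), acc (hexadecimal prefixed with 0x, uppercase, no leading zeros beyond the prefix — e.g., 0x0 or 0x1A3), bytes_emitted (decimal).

Answer: 1 0x16 0

Derivation:
After char 0 ('W'=22): chars_in_quartet=1 acc=0x16 bytes_emitted=0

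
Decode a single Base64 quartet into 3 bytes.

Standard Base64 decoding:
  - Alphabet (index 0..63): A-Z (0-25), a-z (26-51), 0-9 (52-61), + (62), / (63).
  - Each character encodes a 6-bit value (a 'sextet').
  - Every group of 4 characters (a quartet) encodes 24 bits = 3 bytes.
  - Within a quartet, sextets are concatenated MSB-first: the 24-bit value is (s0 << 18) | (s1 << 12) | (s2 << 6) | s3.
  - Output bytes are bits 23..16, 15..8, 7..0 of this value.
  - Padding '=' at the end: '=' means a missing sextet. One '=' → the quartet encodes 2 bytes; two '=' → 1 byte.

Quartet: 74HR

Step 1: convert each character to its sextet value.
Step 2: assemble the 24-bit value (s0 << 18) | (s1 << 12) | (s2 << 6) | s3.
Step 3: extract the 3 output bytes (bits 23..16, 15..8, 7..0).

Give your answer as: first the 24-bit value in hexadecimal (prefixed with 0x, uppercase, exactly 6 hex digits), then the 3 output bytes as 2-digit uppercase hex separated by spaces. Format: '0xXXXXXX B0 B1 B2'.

Answer: 0xEF81D1 EF 81 D1

Derivation:
Sextets: 7=59, 4=56, H=7, R=17
24-bit: (59<<18) | (56<<12) | (7<<6) | 17
      = 0xEC0000 | 0x038000 | 0x0001C0 | 0x000011
      = 0xEF81D1
Bytes: (v>>16)&0xFF=EF, (v>>8)&0xFF=81, v&0xFF=D1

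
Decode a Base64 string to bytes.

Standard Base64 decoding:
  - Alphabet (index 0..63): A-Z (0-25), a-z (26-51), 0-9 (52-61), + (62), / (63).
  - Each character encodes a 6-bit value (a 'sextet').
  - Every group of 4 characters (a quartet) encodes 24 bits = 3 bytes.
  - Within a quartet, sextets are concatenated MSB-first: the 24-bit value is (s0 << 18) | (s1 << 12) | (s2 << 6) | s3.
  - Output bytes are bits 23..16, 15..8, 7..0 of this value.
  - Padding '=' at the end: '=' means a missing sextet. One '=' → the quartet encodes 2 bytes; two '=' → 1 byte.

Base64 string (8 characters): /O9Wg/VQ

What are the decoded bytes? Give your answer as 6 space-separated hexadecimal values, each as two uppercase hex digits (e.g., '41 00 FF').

After char 0 ('/'=63): chars_in_quartet=1 acc=0x3F bytes_emitted=0
After char 1 ('O'=14): chars_in_quartet=2 acc=0xFCE bytes_emitted=0
After char 2 ('9'=61): chars_in_quartet=3 acc=0x3F3BD bytes_emitted=0
After char 3 ('W'=22): chars_in_quartet=4 acc=0xFCEF56 -> emit FC EF 56, reset; bytes_emitted=3
After char 4 ('g'=32): chars_in_quartet=1 acc=0x20 bytes_emitted=3
After char 5 ('/'=63): chars_in_quartet=2 acc=0x83F bytes_emitted=3
After char 6 ('V'=21): chars_in_quartet=3 acc=0x20FD5 bytes_emitted=3
After char 7 ('Q'=16): chars_in_quartet=4 acc=0x83F550 -> emit 83 F5 50, reset; bytes_emitted=6

Answer: FC EF 56 83 F5 50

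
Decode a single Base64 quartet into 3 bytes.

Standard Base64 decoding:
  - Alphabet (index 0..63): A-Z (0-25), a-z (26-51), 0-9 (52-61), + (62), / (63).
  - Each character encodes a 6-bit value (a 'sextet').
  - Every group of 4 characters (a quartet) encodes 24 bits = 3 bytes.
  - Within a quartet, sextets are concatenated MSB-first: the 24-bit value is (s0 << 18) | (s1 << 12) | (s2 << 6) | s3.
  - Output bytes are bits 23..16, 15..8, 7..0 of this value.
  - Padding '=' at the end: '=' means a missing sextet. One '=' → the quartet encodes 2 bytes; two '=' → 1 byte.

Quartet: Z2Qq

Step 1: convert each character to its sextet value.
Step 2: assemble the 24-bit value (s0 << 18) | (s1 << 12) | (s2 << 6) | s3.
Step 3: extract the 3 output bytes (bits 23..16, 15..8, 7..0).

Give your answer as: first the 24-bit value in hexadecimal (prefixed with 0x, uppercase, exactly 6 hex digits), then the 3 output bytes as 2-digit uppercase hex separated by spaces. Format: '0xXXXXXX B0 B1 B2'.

Answer: 0x67642A 67 64 2A

Derivation:
Sextets: Z=25, 2=54, Q=16, q=42
24-bit: (25<<18) | (54<<12) | (16<<6) | 42
      = 0x640000 | 0x036000 | 0x000400 | 0x00002A
      = 0x67642A
Bytes: (v>>16)&0xFF=67, (v>>8)&0xFF=64, v&0xFF=2A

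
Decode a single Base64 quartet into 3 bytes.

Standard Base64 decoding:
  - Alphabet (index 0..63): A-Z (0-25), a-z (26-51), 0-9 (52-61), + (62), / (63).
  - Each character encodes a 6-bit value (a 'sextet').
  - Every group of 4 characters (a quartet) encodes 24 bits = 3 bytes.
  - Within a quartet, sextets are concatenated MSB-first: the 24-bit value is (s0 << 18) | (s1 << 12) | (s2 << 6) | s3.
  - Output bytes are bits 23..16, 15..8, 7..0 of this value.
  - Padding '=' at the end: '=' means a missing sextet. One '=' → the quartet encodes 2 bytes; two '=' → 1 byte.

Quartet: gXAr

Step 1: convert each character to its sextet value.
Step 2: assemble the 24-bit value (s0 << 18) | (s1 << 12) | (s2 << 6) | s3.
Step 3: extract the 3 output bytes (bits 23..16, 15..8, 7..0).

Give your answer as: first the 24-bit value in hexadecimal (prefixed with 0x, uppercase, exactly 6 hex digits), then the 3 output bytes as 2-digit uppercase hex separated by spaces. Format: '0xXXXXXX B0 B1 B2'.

Sextets: g=32, X=23, A=0, r=43
24-bit: (32<<18) | (23<<12) | (0<<6) | 43
      = 0x800000 | 0x017000 | 0x000000 | 0x00002B
      = 0x81702B
Bytes: (v>>16)&0xFF=81, (v>>8)&0xFF=70, v&0xFF=2B

Answer: 0x81702B 81 70 2B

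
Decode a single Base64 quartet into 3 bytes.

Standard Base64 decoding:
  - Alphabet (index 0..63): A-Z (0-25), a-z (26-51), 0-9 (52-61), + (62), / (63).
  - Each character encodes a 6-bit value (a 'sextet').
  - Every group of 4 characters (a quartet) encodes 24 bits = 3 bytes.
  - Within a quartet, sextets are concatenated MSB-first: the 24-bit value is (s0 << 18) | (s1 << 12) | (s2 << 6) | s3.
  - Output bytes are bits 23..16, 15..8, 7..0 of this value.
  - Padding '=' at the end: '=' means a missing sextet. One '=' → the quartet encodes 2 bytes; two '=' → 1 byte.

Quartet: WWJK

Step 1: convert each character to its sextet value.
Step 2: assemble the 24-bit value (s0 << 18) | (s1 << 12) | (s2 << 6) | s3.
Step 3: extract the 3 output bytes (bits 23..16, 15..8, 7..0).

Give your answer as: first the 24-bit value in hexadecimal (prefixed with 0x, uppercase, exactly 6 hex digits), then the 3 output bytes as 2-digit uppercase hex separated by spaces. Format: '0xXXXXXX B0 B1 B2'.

Answer: 0x59624A 59 62 4A

Derivation:
Sextets: W=22, W=22, J=9, K=10
24-bit: (22<<18) | (22<<12) | (9<<6) | 10
      = 0x580000 | 0x016000 | 0x000240 | 0x00000A
      = 0x59624A
Bytes: (v>>16)&0xFF=59, (v>>8)&0xFF=62, v&0xFF=4A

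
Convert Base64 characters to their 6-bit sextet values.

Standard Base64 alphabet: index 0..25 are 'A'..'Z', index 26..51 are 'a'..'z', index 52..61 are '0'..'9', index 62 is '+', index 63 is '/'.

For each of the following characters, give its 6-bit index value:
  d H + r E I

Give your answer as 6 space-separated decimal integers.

'd': a..z range, 26 + ord('d') − ord('a') = 29
'H': A..Z range, ord('H') − ord('A') = 7
'+': index 62
'r': a..z range, 26 + ord('r') − ord('a') = 43
'E': A..Z range, ord('E') − ord('A') = 4
'I': A..Z range, ord('I') − ord('A') = 8

Answer: 29 7 62 43 4 8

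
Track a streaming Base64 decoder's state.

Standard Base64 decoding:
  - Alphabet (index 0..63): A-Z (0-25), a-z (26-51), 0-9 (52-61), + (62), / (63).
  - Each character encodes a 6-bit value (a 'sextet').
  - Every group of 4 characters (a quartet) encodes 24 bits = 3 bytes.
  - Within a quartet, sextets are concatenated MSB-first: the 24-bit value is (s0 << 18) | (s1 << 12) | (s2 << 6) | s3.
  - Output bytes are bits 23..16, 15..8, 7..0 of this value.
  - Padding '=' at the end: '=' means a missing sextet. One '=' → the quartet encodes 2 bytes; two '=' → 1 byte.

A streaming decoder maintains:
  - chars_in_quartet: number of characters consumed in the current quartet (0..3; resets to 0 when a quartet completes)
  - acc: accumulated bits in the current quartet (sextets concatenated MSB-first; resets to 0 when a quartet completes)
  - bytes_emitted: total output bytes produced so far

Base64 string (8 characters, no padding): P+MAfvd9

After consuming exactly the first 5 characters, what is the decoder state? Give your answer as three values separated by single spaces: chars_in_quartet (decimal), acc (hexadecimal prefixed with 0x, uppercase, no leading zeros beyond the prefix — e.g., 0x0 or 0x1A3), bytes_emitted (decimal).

Answer: 1 0x1F 3

Derivation:
After char 0 ('P'=15): chars_in_quartet=1 acc=0xF bytes_emitted=0
After char 1 ('+'=62): chars_in_quartet=2 acc=0x3FE bytes_emitted=0
After char 2 ('M'=12): chars_in_quartet=3 acc=0xFF8C bytes_emitted=0
After char 3 ('A'=0): chars_in_quartet=4 acc=0x3FE300 -> emit 3F E3 00, reset; bytes_emitted=3
After char 4 ('f'=31): chars_in_quartet=1 acc=0x1F bytes_emitted=3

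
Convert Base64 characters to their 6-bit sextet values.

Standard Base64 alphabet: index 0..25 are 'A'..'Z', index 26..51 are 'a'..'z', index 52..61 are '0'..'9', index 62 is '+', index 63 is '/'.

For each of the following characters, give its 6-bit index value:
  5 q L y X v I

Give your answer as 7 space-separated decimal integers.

'5': 0..9 range, 52 + ord('5') − ord('0') = 57
'q': a..z range, 26 + ord('q') − ord('a') = 42
'L': A..Z range, ord('L') − ord('A') = 11
'y': a..z range, 26 + ord('y') − ord('a') = 50
'X': A..Z range, ord('X') − ord('A') = 23
'v': a..z range, 26 + ord('v') − ord('a') = 47
'I': A..Z range, ord('I') − ord('A') = 8

Answer: 57 42 11 50 23 47 8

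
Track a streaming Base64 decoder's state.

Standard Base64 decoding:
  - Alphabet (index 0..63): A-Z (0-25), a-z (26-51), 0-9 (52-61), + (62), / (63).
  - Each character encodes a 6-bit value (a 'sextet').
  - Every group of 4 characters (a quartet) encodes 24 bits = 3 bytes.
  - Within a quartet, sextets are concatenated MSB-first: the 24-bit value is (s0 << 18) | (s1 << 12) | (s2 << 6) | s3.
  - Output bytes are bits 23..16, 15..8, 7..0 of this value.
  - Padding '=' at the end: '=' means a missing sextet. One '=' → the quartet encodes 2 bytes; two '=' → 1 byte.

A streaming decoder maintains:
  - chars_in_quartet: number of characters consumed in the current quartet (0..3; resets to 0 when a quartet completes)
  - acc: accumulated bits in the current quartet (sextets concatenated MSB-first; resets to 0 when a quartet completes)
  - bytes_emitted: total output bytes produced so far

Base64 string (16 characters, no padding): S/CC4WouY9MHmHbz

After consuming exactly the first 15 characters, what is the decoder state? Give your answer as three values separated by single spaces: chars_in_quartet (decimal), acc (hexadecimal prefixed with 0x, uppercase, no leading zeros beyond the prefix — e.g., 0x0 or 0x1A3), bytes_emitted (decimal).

After char 0 ('S'=18): chars_in_quartet=1 acc=0x12 bytes_emitted=0
After char 1 ('/'=63): chars_in_quartet=2 acc=0x4BF bytes_emitted=0
After char 2 ('C'=2): chars_in_quartet=3 acc=0x12FC2 bytes_emitted=0
After char 3 ('C'=2): chars_in_quartet=4 acc=0x4BF082 -> emit 4B F0 82, reset; bytes_emitted=3
After char 4 ('4'=56): chars_in_quartet=1 acc=0x38 bytes_emitted=3
After char 5 ('W'=22): chars_in_quartet=2 acc=0xE16 bytes_emitted=3
After char 6 ('o'=40): chars_in_quartet=3 acc=0x385A8 bytes_emitted=3
After char 7 ('u'=46): chars_in_quartet=4 acc=0xE16A2E -> emit E1 6A 2E, reset; bytes_emitted=6
After char 8 ('Y'=24): chars_in_quartet=1 acc=0x18 bytes_emitted=6
After char 9 ('9'=61): chars_in_quartet=2 acc=0x63D bytes_emitted=6
After char 10 ('M'=12): chars_in_quartet=3 acc=0x18F4C bytes_emitted=6
After char 11 ('H'=7): chars_in_quartet=4 acc=0x63D307 -> emit 63 D3 07, reset; bytes_emitted=9
After char 12 ('m'=38): chars_in_quartet=1 acc=0x26 bytes_emitted=9
After char 13 ('H'=7): chars_in_quartet=2 acc=0x987 bytes_emitted=9
After char 14 ('b'=27): chars_in_quartet=3 acc=0x261DB bytes_emitted=9

Answer: 3 0x261DB 9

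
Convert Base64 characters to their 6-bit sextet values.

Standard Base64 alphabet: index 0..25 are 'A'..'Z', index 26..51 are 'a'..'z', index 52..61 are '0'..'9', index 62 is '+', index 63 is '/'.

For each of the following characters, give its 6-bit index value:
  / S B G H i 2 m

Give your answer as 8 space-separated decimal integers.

Answer: 63 18 1 6 7 34 54 38

Derivation:
'/': index 63
'S': A..Z range, ord('S') − ord('A') = 18
'B': A..Z range, ord('B') − ord('A') = 1
'G': A..Z range, ord('G') − ord('A') = 6
'H': A..Z range, ord('H') − ord('A') = 7
'i': a..z range, 26 + ord('i') − ord('a') = 34
'2': 0..9 range, 52 + ord('2') − ord('0') = 54
'm': a..z range, 26 + ord('m') − ord('a') = 38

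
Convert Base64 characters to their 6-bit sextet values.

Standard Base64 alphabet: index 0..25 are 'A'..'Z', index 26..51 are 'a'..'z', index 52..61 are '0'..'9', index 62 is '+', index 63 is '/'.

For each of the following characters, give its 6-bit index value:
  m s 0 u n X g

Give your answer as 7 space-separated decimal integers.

'm': a..z range, 26 + ord('m') − ord('a') = 38
's': a..z range, 26 + ord('s') − ord('a') = 44
'0': 0..9 range, 52 + ord('0') − ord('0') = 52
'u': a..z range, 26 + ord('u') − ord('a') = 46
'n': a..z range, 26 + ord('n') − ord('a') = 39
'X': A..Z range, ord('X') − ord('A') = 23
'g': a..z range, 26 + ord('g') − ord('a') = 32

Answer: 38 44 52 46 39 23 32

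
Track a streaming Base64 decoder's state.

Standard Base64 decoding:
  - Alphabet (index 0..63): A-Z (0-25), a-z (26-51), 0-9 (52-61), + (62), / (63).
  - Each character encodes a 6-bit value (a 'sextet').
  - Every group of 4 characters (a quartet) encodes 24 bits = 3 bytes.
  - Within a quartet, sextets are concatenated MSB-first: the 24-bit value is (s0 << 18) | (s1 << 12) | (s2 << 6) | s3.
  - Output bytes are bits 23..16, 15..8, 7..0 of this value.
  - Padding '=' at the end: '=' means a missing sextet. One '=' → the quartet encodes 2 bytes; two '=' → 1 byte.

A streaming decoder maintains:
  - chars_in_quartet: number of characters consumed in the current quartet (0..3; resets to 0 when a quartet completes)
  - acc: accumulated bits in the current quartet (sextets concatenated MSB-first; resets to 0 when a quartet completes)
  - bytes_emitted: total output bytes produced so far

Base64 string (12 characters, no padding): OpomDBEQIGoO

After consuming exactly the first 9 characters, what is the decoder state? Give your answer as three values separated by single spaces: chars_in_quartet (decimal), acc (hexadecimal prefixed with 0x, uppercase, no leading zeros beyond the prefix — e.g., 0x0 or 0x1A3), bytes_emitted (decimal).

After char 0 ('O'=14): chars_in_quartet=1 acc=0xE bytes_emitted=0
After char 1 ('p'=41): chars_in_quartet=2 acc=0x3A9 bytes_emitted=0
After char 2 ('o'=40): chars_in_quartet=3 acc=0xEA68 bytes_emitted=0
After char 3 ('m'=38): chars_in_quartet=4 acc=0x3A9A26 -> emit 3A 9A 26, reset; bytes_emitted=3
After char 4 ('D'=3): chars_in_quartet=1 acc=0x3 bytes_emitted=3
After char 5 ('B'=1): chars_in_quartet=2 acc=0xC1 bytes_emitted=3
After char 6 ('E'=4): chars_in_quartet=3 acc=0x3044 bytes_emitted=3
After char 7 ('Q'=16): chars_in_quartet=4 acc=0xC1110 -> emit 0C 11 10, reset; bytes_emitted=6
After char 8 ('I'=8): chars_in_quartet=1 acc=0x8 bytes_emitted=6

Answer: 1 0x8 6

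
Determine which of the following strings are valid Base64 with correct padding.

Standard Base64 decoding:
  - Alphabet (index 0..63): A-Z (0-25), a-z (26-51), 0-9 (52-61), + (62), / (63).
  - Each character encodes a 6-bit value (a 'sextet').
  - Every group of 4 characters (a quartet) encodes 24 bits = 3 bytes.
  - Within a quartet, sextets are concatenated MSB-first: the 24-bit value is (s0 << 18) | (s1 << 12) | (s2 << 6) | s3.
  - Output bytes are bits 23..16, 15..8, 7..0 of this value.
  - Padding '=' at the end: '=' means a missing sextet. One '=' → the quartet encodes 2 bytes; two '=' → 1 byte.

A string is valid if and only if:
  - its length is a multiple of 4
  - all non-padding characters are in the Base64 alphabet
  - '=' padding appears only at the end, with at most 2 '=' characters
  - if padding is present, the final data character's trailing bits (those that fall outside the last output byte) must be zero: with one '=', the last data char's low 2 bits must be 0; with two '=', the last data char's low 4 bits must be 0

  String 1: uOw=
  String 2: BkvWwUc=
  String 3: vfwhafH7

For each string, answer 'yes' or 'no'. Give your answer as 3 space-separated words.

Answer: yes yes yes

Derivation:
String 1: 'uOw=' → valid
String 2: 'BkvWwUc=' → valid
String 3: 'vfwhafH7' → valid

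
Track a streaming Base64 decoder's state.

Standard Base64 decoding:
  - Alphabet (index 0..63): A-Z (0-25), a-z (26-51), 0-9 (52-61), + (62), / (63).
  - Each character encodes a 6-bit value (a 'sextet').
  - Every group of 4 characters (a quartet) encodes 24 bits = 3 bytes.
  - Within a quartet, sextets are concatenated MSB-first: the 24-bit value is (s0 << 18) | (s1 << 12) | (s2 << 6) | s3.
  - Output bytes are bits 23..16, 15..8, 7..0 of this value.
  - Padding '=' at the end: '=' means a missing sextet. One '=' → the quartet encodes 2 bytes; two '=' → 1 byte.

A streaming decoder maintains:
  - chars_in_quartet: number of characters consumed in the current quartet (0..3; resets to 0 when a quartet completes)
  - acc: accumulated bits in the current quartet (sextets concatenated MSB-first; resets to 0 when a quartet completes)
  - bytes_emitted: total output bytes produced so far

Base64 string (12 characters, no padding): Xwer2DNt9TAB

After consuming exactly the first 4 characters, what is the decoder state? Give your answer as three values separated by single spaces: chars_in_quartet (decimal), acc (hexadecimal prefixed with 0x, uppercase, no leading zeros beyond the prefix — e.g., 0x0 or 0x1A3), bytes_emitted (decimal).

Answer: 0 0x0 3

Derivation:
After char 0 ('X'=23): chars_in_quartet=1 acc=0x17 bytes_emitted=0
After char 1 ('w'=48): chars_in_quartet=2 acc=0x5F0 bytes_emitted=0
After char 2 ('e'=30): chars_in_quartet=3 acc=0x17C1E bytes_emitted=0
After char 3 ('r'=43): chars_in_quartet=4 acc=0x5F07AB -> emit 5F 07 AB, reset; bytes_emitted=3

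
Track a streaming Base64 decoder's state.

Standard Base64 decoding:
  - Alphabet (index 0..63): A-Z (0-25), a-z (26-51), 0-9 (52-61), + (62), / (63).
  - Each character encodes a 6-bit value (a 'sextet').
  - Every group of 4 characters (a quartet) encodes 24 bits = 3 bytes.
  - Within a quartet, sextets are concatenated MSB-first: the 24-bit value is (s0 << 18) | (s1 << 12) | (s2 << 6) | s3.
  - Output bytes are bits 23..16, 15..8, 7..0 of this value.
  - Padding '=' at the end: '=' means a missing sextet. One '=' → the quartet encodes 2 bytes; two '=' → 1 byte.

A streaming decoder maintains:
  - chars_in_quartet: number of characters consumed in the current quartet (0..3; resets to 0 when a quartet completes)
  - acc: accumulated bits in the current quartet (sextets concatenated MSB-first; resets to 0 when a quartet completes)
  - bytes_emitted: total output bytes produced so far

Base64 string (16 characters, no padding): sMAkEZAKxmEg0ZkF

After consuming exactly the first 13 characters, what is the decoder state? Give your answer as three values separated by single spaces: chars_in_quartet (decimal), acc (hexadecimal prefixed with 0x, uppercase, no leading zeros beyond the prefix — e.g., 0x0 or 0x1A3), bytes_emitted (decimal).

Answer: 1 0x34 9

Derivation:
After char 0 ('s'=44): chars_in_quartet=1 acc=0x2C bytes_emitted=0
After char 1 ('M'=12): chars_in_quartet=2 acc=0xB0C bytes_emitted=0
After char 2 ('A'=0): chars_in_quartet=3 acc=0x2C300 bytes_emitted=0
After char 3 ('k'=36): chars_in_quartet=4 acc=0xB0C024 -> emit B0 C0 24, reset; bytes_emitted=3
After char 4 ('E'=4): chars_in_quartet=1 acc=0x4 bytes_emitted=3
After char 5 ('Z'=25): chars_in_quartet=2 acc=0x119 bytes_emitted=3
After char 6 ('A'=0): chars_in_quartet=3 acc=0x4640 bytes_emitted=3
After char 7 ('K'=10): chars_in_quartet=4 acc=0x11900A -> emit 11 90 0A, reset; bytes_emitted=6
After char 8 ('x'=49): chars_in_quartet=1 acc=0x31 bytes_emitted=6
After char 9 ('m'=38): chars_in_quartet=2 acc=0xC66 bytes_emitted=6
After char 10 ('E'=4): chars_in_quartet=3 acc=0x31984 bytes_emitted=6
After char 11 ('g'=32): chars_in_quartet=4 acc=0xC66120 -> emit C6 61 20, reset; bytes_emitted=9
After char 12 ('0'=52): chars_in_quartet=1 acc=0x34 bytes_emitted=9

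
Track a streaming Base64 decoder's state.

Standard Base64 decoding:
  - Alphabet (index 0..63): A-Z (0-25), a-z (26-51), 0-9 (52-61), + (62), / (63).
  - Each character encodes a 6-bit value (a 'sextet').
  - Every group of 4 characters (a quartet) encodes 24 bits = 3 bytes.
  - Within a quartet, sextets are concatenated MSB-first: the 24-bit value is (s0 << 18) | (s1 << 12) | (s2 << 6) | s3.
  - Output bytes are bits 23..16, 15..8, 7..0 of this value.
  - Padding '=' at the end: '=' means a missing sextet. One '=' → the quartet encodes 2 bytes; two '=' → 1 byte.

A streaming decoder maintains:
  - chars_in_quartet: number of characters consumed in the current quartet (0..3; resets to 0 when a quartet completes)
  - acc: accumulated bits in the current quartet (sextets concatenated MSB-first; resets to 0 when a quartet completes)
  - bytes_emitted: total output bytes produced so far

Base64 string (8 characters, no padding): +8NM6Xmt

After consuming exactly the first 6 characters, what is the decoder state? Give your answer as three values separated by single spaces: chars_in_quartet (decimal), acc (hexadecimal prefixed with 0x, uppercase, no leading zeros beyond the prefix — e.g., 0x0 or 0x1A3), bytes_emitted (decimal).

Answer: 2 0xE97 3

Derivation:
After char 0 ('+'=62): chars_in_quartet=1 acc=0x3E bytes_emitted=0
After char 1 ('8'=60): chars_in_quartet=2 acc=0xFBC bytes_emitted=0
After char 2 ('N'=13): chars_in_quartet=3 acc=0x3EF0D bytes_emitted=0
After char 3 ('M'=12): chars_in_quartet=4 acc=0xFBC34C -> emit FB C3 4C, reset; bytes_emitted=3
After char 4 ('6'=58): chars_in_quartet=1 acc=0x3A bytes_emitted=3
After char 5 ('X'=23): chars_in_quartet=2 acc=0xE97 bytes_emitted=3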